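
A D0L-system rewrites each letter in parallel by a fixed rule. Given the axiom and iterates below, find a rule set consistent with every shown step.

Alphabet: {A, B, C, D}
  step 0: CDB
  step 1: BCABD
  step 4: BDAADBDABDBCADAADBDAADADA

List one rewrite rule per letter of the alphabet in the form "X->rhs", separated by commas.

  step 0 ⇒ step 1: CDB ⇒ BC·A·BD
    B ↦ BD
    C ↦ BC
    D ↦ A
    A ↦ AD  (constrained at step 1)

A->AD, B->BD, C->BC, D->A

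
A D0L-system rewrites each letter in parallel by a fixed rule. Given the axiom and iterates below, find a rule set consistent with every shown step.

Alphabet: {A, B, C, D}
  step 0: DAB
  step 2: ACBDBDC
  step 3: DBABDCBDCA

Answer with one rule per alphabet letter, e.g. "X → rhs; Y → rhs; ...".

  step 2 ⇒ step 3: ACBDBDC ⇒ DB·A·BD·C·BD·C·A
    A ↦ DB
    B ↦ BD
    C ↦ A
    D ↦ C

A->DB, B->BD, C->A, D->C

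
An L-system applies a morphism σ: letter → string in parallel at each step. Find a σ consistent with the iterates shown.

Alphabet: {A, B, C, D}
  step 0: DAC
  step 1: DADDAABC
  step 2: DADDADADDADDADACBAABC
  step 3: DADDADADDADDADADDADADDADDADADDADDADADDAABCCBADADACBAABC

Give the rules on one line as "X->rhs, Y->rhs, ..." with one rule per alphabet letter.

  step 2 ⇒ step 3: DADDADADDADDADACBAABC ⇒ DAD·DA·DAD·DAD·DA·DAD·DA·DAD·DAD·DA·DAD·DAD·DA·DAD·DA·ABC·CBA·DA·DA·CBA·ABC
    A ↦ DA
    B ↦ CBA
    C ↦ ABC
    D ↦ DAD

A->DA, B->CBA, C->ABC, D->DAD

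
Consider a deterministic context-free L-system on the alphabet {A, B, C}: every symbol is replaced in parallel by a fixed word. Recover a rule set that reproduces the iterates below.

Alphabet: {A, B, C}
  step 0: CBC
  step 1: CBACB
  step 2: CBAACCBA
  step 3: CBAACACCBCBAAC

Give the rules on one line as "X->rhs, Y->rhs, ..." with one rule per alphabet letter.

A->AC, B->A, C->CB

  step 2 ⇒ step 3: CBAACCBA ⇒ CB·A·AC·AC·CB·CB·A·AC
    A ↦ AC
    B ↦ A
    C ↦ CB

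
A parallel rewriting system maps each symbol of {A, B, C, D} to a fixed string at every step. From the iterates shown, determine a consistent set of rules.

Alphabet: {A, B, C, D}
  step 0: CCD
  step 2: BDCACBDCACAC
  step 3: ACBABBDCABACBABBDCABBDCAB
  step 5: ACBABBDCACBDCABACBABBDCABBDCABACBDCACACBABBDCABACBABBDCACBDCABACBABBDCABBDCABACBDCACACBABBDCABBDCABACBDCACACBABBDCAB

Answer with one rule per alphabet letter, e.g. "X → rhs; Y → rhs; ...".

A->BDC, B->AC, C->AB, D->B

  step 2 ⇒ step 3: BDCACBDCACAC ⇒ AC·B·AB·BDC·AB·AC·B·AB·BDC·AB·BDC·AB
    A ↦ BDC
    B ↦ AC
    C ↦ AB
    D ↦ B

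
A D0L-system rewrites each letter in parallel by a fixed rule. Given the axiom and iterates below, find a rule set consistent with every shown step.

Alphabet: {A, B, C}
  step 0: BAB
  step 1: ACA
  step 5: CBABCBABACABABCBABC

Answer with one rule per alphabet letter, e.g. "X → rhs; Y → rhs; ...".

  step 0 ⇒ step 1: BAB ⇒ A·C·A
    A ↦ C
    B ↦ A
    C ↦ BAB  (constrained at step 1)

A->C, B->A, C->BAB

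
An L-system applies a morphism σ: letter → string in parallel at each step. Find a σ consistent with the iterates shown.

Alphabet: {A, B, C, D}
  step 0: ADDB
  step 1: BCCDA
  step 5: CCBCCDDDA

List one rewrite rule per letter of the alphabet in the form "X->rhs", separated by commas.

A->B, B->DA, C->D, D->C

  step 0 ⇒ step 1: ADDB ⇒ B·C·C·DA
    A ↦ B
    B ↦ DA
    D ↦ C
    C ↦ D  (constrained at step 1)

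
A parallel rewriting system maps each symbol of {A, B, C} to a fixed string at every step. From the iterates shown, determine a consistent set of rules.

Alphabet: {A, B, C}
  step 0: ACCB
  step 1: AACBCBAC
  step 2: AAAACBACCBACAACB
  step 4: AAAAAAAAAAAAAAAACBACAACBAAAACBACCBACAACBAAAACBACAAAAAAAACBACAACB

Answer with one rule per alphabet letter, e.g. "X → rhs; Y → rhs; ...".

  step 1 ⇒ step 2: AACBCBAC ⇒ AA·AA·CB·AC·CB·AC·AA·CB
    A ↦ AA
    B ↦ AC
    C ↦ CB

A->AA, B->AC, C->CB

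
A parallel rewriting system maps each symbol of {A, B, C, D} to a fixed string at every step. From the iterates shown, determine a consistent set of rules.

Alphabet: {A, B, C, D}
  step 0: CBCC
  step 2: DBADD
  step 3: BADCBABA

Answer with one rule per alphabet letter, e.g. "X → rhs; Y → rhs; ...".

A->C, B->D, C->B, D->BA

  step 2 ⇒ step 3: DBADD ⇒ BA·D·C·BA·BA
    A ↦ C
    B ↦ D
    D ↦ BA
    C ↦ B  (constrained at step 0)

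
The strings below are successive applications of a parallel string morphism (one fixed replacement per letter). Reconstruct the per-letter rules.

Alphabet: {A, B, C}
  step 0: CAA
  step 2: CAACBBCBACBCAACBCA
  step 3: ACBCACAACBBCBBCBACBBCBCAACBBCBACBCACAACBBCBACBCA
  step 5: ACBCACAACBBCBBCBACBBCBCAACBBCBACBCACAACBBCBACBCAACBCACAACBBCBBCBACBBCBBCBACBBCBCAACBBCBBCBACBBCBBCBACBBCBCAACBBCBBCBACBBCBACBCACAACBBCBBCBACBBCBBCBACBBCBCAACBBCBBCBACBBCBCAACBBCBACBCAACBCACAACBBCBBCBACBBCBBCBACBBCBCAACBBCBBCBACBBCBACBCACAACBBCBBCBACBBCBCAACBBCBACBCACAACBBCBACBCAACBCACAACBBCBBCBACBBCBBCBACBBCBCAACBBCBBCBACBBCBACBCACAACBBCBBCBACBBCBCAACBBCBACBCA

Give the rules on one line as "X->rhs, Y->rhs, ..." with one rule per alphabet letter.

A->CA, B->BCB, C->ACB

  step 2 ⇒ step 3: CAACBBCBACBCAACBCA ⇒ ACB·CA·CA·ACB·BCB·BCB·ACB·BCB·CA·ACB·BCB·ACB·CA·CA·ACB·BCB·ACB·CA
    A ↦ CA
    B ↦ BCB
    C ↦ ACB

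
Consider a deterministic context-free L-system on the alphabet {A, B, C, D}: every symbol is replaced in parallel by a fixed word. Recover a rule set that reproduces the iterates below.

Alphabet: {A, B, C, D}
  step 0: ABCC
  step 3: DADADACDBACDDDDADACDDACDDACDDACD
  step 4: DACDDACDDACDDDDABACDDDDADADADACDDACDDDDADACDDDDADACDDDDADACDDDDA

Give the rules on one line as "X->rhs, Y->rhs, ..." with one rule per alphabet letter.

  step 3 ⇒ step 4: DADADACDBACDDDDADACDDACDDACDDACD ⇒ DA·CD·DA·CD·DA·CD·DD·DA·BA·CD·DD·DA·DA·DA·DA·CD·DA·CD·DD·DA·DA·CD·DD·DA·DA·CD·DD·DA·DA·CD·DD·DA
    A ↦ CD
    B ↦ BA
    C ↦ DD
    D ↦ DA

A->CD, B->BA, C->DD, D->DA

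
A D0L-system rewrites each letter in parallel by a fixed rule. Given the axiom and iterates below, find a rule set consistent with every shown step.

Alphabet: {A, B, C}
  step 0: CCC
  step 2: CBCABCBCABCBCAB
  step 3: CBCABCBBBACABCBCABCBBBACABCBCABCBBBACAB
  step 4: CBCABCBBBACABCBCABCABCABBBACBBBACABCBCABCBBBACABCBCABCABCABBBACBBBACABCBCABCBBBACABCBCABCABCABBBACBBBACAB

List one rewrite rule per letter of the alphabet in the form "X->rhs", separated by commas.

  step 3 ⇒ step 4: CBCABCBBBACABCBCABCBBBACABCBCABCBBBACAB ⇒ CB·CAB·CB·BBA·CAB·CB·CAB·CAB·CAB·BBA·CB·BBA·CAB·CB·CAB·CB·BBA·CAB·CB·CAB·CAB·CAB·BBA·CB·BBA·CAB·CB·CAB·CB·BBA·CAB·CB·CAB·CAB·CAB·BBA·CB·BBA·CAB
    A ↦ BBA
    B ↦ CAB
    C ↦ CB

A->BBA, B->CAB, C->CB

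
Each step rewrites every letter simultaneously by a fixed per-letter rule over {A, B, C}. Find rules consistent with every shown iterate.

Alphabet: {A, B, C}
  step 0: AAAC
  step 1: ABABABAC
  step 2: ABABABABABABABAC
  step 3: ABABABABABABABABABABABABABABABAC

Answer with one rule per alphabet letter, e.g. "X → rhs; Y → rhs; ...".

  step 2 ⇒ step 3: ABABABABABABABAC ⇒ AB·AB·AB·AB·AB·AB·AB·AB·AB·AB·AB·AB·AB·AB·AB·AC
    A ↦ AB
    B ↦ AB
    C ↦ AC

A->AB, B->AB, C->AC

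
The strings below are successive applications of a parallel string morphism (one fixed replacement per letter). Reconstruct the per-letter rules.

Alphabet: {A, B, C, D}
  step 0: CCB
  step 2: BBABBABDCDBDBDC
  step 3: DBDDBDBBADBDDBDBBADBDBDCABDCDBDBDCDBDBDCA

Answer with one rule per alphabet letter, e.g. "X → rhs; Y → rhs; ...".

A->BBA, B->DBD, C->A, D->BDC

  step 2 ⇒ step 3: BBABBABDCDBDBDC ⇒ DBD·DBD·BBA·DBD·DBD·BBA·DBD·BDC·A·BDC·DBD·BDC·DBD·BDC·A
    A ↦ BBA
    B ↦ DBD
    C ↦ A
    D ↦ BDC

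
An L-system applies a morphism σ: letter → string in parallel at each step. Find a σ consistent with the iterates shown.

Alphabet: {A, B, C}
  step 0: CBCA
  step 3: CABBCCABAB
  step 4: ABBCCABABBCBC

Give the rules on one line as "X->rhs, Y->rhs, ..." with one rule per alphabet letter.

A->B, B->C, C->AB

  step 3 ⇒ step 4: CABBCCABAB ⇒ AB·B·C·C·AB·AB·B·C·B·C
    A ↦ B
    B ↦ C
    C ↦ AB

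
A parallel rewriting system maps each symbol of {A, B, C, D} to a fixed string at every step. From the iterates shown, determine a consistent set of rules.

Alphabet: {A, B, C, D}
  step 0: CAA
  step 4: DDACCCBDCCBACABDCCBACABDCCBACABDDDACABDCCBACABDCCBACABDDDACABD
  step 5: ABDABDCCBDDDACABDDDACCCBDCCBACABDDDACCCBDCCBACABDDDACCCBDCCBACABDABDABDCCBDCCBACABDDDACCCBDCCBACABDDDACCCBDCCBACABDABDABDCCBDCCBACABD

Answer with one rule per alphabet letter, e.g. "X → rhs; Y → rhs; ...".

  step 4 ⇒ step 5: DDACCCBDCCBACABDCCBACABDCCBACABDDDACABDCCBACABDCCBACABDDDACABD ⇒ ABD·ABD·CCB·D·D·D·AC·ABD·D·D·AC·CCB·D·CCB·AC·ABD·D·D·AC·CCB·D·CCB·AC·ABD·D·D·AC·CCB·D·CCB·AC·ABD·ABD·ABD·CCB·D·CCB·AC·ABD·D·D·AC·CCB·D·CCB·AC·ABD·D·D·AC·CCB·D·CCB·AC·ABD·ABD·ABD·CCB·D·CCB·AC·ABD
    A ↦ CCB
    B ↦ AC
    C ↦ D
    D ↦ ABD

A->CCB, B->AC, C->D, D->ABD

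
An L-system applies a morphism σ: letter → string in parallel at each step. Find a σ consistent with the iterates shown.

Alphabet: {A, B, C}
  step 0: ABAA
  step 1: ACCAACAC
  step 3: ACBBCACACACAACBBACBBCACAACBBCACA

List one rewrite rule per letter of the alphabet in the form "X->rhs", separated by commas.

  step 0 ⇒ step 1: ABAA ⇒ AC·CA·AC·AC
    A ↦ AC
    B ↦ CA
    C ↦ BB  (constrained at step 1)

A->AC, B->CA, C->BB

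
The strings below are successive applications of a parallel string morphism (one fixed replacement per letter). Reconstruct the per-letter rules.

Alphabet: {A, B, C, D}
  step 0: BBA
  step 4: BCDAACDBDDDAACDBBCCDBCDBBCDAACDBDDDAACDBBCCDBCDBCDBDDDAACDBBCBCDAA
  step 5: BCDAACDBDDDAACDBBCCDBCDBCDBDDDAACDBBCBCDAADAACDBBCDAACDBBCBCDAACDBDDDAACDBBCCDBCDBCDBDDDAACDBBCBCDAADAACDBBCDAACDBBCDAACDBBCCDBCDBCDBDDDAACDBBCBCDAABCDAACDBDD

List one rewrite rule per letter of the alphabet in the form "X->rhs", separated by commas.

A->D, B->BC, C->DAA, D->CDB

  step 4 ⇒ step 5: BCDAACDBDDDAACDBBCCDBCDBBCDAACDBDDDAACDBBCCDBCDBCDBDDDAACDBBCBCDAA ⇒ BC·DAA·CDB·D·D·DAA·CDB·BC·CDB·CDB·CDB·D·D·DAA·CDB·BC·BC·DAA·DAA·CDB·BC·DAA·CDB·BC·BC·DAA·CDB·D·D·DAA·CDB·BC·CDB·CDB·CDB·D·D·DAA·CDB·BC·BC·DAA·DAA·CDB·BC·DAA·CDB·BC·DAA·CDB·BC·CDB·CDB·CDB·D·D·DAA·CDB·BC·BC·DAA·BC·DAA·CDB·D·D
    A ↦ D
    B ↦ BC
    C ↦ DAA
    D ↦ CDB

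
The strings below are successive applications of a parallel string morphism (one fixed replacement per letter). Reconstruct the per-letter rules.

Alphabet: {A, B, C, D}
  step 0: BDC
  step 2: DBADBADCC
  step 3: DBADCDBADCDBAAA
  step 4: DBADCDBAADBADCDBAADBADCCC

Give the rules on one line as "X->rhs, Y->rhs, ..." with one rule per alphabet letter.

  step 3 ⇒ step 4: DBADCDBADCDBAAA ⇒ DBA·D·C·DBA·A·DBA·D·C·DBA·A·DBA·D·C·C·C
    A ↦ C
    B ↦ D
    C ↦ A
    D ↦ DBA

A->C, B->D, C->A, D->DBA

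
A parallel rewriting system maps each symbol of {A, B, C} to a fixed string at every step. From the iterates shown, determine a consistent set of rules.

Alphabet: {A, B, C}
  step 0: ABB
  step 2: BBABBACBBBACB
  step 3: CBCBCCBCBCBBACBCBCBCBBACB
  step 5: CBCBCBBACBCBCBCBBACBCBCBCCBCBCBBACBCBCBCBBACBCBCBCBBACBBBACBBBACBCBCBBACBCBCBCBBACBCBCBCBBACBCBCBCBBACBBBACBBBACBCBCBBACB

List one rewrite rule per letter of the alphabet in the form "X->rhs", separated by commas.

  step 2 ⇒ step 3: BBABBACBBBACB ⇒ CB·CB·C·CB·CB·C·BBA·CB·CB·CB·C·BBA·CB
    A ↦ C
    B ↦ CB
    C ↦ BBA

A->C, B->CB, C->BBA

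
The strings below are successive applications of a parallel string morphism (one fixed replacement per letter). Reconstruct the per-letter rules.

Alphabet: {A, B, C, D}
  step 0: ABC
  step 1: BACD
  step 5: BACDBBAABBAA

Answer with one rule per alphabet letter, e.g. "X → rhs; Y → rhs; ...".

  step 0 ⇒ step 1: ABC ⇒ B·A·CD
    A ↦ B
    B ↦ A
    C ↦ CD
    D ↦ BB  (constrained at step 1)

A->B, B->A, C->CD, D->BB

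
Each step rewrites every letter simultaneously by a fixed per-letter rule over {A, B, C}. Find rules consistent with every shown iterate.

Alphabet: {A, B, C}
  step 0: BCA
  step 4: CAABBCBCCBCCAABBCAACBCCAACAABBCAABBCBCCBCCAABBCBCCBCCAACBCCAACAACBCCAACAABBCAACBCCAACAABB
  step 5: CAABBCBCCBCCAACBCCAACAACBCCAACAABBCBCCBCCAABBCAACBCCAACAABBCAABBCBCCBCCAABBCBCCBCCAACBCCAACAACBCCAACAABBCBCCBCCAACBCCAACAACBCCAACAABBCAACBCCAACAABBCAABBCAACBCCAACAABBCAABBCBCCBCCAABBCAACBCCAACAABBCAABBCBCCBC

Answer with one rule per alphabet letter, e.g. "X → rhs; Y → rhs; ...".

  step 4 ⇒ step 5: CAABBCBCCBCCAABBCAACBCCAACAABBCAABBCBCCBCCAABBCBCCBCCAACBCCAACAACBCCAACAABBCAACBCCAACAABB ⇒ CAA·B·B·CBC·CBC·CAA·CBC·CAA·CAA·CBC·CAA·CAA·B·B·CBC·CBC·CAA·B·B·CAA·CBC·CAA·CAA·B·B·CAA·B·B·CBC·CBC·CAA·B·B·CBC·CBC·CAA·CBC·CAA·CAA·CBC·CAA·CAA·B·B·CBC·CBC·CAA·CBC·CAA·CAA·CBC·CAA·CAA·B·B·CAA·CBC·CAA·CAA·B·B·CAA·B·B·CAA·CBC·CAA·CAA·B·B·CAA·B·B·CBC·CBC·CAA·B·B·CAA·CBC·CAA·CAA·B·B·CAA·B·B·CBC·CBC
    A ↦ B
    B ↦ CBC
    C ↦ CAA

A->B, B->CBC, C->CAA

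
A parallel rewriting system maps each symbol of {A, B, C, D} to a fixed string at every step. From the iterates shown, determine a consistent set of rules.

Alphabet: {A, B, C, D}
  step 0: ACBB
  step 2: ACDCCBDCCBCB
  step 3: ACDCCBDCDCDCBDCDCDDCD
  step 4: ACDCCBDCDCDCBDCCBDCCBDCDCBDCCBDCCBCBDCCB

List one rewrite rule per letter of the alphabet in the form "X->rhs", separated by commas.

  step 3 ⇒ step 4: ACDCCBDCDCDCBDCDCDDCD ⇒ AC·DC·CB·DC·DC·D·CB·DC·CB·DC·CB·DC·D·CB·DC·CB·DC·CB·CB·DC·CB
    A ↦ AC
    B ↦ D
    C ↦ DC
    D ↦ CB

A->AC, B->D, C->DC, D->CB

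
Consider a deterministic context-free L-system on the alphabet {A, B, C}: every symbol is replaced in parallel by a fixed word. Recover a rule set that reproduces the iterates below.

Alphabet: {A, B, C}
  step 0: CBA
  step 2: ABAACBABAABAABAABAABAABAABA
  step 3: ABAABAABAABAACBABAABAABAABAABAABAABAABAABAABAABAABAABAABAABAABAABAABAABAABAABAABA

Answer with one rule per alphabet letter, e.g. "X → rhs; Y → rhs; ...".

A->ABA, B->ABA, C->ACB

  step 2 ⇒ step 3: ABAACBABAABAABAABAABAABAABA ⇒ ABA·ABA·ABA·ABA·ACB·ABA·ABA·ABA·ABA·ABA·ABA·ABA·ABA·ABA·ABA·ABA·ABA·ABA·ABA·ABA·ABA·ABA·ABA·ABA·ABA·ABA·ABA
    A ↦ ABA
    B ↦ ABA
    C ↦ ACB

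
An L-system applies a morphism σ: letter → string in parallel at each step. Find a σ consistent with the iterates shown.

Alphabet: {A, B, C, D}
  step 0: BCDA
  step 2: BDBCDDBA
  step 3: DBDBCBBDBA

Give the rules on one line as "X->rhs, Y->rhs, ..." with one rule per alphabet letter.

  step 2 ⇒ step 3: BDBCDDBA ⇒ D·B·D·BC·B·B·D·BA
    A ↦ BA
    B ↦ D
    C ↦ BC
    D ↦ B

A->BA, B->D, C->BC, D->B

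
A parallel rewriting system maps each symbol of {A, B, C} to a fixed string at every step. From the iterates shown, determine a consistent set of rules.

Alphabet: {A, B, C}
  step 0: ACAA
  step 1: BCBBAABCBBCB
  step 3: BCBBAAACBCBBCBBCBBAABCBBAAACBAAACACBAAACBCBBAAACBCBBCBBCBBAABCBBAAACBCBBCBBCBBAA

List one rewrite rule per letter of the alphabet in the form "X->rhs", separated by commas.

  step 0 ⇒ step 1: ACAA ⇒ BCB·BAA·BCB·BCB
    A ↦ BCB
    C ↦ BAA
    B ↦ AC  (constrained at step 1)

A->BCB, B->AC, C->BAA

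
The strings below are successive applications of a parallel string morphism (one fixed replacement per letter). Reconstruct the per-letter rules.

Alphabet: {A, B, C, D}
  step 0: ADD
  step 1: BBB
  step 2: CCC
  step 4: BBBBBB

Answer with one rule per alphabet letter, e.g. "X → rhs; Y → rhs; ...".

  step 1 ⇒ step 2: BBB ⇒ C·C·C
    B ↦ C
  step 0 ⇒ step 1: ADD ⇒ B·B·B
    A ↦ B
    C ↦ AD  (constrained at step 2)
  step 0 ⇒ step 1: ADD ⇒ B·B·B
    D ↦ B

A->B, B->C, C->AD, D->B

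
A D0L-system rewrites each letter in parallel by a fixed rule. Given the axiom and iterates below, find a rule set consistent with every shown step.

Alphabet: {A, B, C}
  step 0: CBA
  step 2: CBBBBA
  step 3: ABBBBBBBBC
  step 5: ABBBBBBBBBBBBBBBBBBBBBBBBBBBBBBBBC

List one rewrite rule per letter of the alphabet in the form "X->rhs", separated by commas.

A->C, B->BB, C->A

  step 2 ⇒ step 3: CBBBBA ⇒ A·BB·BB·BB·BB·C
    A ↦ C
    B ↦ BB
    C ↦ A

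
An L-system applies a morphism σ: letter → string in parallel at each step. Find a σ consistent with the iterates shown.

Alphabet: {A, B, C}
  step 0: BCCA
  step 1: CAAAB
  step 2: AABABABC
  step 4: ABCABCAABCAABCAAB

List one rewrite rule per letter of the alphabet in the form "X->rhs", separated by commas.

  step 1 ⇒ step 2: CAAAB ⇒ A·AB·AB·AB·C
    A ↦ AB
    B ↦ C
    C ↦ A

A->AB, B->C, C->A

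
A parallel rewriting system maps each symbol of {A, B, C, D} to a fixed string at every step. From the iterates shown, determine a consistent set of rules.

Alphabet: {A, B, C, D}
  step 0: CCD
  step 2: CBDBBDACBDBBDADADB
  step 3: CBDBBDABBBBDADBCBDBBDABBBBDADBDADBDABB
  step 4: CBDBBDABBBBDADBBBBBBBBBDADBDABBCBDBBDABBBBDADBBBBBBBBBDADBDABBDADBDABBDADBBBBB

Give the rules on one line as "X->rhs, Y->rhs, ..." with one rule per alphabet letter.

A->DB, B->BB, C->CBD, D->DA

  step 3 ⇒ step 4: CBDBBDABBBBDADBCBDBBDABBBBDADBDADBDABB ⇒ CBD·BB·DA·BB·BB·DA·DB·BB·BB·BB·BB·DA·DB·DA·BB·CBD·BB·DA·BB·BB·DA·DB·BB·BB·BB·BB·DA·DB·DA·BB·DA·DB·DA·BB·DA·DB·BB·BB
    A ↦ DB
    B ↦ BB
    C ↦ CBD
    D ↦ DA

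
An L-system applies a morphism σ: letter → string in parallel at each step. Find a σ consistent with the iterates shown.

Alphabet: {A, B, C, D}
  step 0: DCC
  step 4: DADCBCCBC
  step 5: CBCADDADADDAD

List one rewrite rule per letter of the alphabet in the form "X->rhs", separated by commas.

  step 4 ⇒ step 5: DADCBCCBC ⇒ C·B·C·AD·D·AD·AD·D·AD
    A ↦ B
    B ↦ D
    C ↦ AD
    D ↦ C

A->B, B->D, C->AD, D->C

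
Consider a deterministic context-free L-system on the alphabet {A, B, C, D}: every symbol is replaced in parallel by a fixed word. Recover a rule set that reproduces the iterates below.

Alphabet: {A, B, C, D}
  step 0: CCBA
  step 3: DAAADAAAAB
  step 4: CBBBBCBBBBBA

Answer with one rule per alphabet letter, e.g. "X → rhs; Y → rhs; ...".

A->B, B->A, C->DA, D->CB

  step 3 ⇒ step 4: DAAADAAAAB ⇒ CB·B·B·B·CB·B·B·B·B·A
    A ↦ B
    B ↦ A
    D ↦ CB
    C ↦ DA  (constrained at step 0)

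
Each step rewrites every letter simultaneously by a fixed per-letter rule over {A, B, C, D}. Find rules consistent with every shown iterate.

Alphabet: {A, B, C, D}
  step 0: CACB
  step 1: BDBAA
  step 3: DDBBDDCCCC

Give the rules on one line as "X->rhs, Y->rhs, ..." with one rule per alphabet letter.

  step 0 ⇒ step 1: CACB ⇒ B·D·B·AA
    A ↦ D
    B ↦ AA
    C ↦ B
    D ↦ CC  (constrained at step 1)

A->D, B->AA, C->B, D->CC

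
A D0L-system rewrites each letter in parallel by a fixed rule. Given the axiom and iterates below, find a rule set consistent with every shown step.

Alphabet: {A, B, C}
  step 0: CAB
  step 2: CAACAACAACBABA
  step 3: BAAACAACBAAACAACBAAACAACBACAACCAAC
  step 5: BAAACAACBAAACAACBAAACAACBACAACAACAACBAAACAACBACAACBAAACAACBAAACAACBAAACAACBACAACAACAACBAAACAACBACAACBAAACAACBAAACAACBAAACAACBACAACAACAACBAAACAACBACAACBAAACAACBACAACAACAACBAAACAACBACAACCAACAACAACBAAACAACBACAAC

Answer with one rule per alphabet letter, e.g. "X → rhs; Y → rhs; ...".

A->AAC, B->C, C->BA

  step 2 ⇒ step 3: CAACAACAACBABA ⇒ BA·AAC·AAC·BA·AAC·AAC·BA·AAC·AAC·BA·C·AAC·C·AAC
    A ↦ AAC
    B ↦ C
    C ↦ BA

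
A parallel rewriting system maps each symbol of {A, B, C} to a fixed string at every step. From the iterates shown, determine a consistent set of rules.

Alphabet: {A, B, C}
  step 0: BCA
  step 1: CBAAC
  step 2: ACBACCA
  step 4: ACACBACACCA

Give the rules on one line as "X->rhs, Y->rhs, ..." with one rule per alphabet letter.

  step 1 ⇒ step 2: CBAAC ⇒ A·CBA·C·C·A
    A ↦ C
    B ↦ CBA
    C ↦ A

A->C, B->CBA, C->A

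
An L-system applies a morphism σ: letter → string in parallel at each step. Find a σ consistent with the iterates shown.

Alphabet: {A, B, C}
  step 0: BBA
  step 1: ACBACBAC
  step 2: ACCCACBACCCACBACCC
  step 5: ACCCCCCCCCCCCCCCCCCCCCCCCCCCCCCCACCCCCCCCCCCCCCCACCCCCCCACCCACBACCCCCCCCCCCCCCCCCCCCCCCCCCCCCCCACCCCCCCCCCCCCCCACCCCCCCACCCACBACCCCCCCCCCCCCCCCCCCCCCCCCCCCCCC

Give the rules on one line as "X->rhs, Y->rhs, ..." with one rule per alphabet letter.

  step 1 ⇒ step 2: ACBACBAC ⇒ AC·CC·ACB·AC·CC·ACB·AC·CC
    A ↦ AC
    B ↦ ACB
    C ↦ CC

A->AC, B->ACB, C->CC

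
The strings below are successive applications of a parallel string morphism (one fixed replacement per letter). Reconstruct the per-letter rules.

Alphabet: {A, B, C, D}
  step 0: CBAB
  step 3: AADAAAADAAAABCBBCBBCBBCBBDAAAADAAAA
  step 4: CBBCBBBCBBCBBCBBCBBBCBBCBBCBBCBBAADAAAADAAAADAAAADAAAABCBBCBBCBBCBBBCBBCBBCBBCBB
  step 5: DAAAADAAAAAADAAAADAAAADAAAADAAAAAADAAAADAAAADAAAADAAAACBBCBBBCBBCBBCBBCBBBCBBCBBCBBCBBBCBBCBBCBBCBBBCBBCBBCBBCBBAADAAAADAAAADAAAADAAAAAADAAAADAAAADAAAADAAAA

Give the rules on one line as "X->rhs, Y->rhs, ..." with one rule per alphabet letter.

  step 4 ⇒ step 5: CBBCBBBCBBCBBCBBCBBBCBBCBBCBBCBBAADAAAADAAAADAAAADAAAABCBBCBBCBBCBBBCBBCBBCBBCBB ⇒ D·AA·AA·D·AA·AA·AA·D·AA·AA·D·AA·AA·D·AA·AA·D·AA·AA·AA·D·AA·AA·D·AA·AA·D·AA·AA·D·AA·AA·CBB·CBB·B·CBB·CBB·CBB·CBB·B·CBB·CBB·CBB·CBB·B·CBB·CBB·CBB·CBB·B·CBB·CBB·CBB·CBB·AA·D·AA·AA·D·AA·AA·D·AA·AA·D·AA·AA·AA·D·AA·AA·D·AA·AA·D·AA·AA·D·AA·AA
    A ↦ CBB
    B ↦ AA
    C ↦ D
    D ↦ B

A->CBB, B->AA, C->D, D->B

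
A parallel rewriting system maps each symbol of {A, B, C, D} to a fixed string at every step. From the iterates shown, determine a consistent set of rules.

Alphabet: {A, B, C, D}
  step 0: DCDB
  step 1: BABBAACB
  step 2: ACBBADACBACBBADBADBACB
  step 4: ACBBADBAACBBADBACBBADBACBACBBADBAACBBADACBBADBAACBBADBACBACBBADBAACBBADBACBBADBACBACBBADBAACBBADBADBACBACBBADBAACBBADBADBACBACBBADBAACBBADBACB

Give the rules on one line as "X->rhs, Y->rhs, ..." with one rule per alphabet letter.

A->BAD, B->ACB, C->B, D->BA

  step 1 ⇒ step 2: BABBAACB ⇒ ACB·BAD·ACB·ACB·BAD·BAD·B·ACB
    A ↦ BAD
    B ↦ ACB
    C ↦ B
  step 0 ⇒ step 1: DCDB ⇒ BA·B·BA·ACB
    D ↦ BA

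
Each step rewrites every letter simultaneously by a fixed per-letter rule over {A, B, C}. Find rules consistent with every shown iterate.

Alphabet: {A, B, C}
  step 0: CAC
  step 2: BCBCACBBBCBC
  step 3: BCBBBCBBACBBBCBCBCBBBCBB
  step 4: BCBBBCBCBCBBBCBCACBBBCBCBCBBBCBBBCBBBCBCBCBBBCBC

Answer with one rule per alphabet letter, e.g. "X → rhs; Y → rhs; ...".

  step 3 ⇒ step 4: BCBBBCBBACBBBCBCBCBBBCBB ⇒ BC·BB·BC·BC·BC·BB·BC·BC·AC·BB·BC·BC·BC·BB·BC·BB·BC·BB·BC·BC·BC·BB·BC·BC
    A ↦ AC
    B ↦ BC
    C ↦ BB

A->AC, B->BC, C->BB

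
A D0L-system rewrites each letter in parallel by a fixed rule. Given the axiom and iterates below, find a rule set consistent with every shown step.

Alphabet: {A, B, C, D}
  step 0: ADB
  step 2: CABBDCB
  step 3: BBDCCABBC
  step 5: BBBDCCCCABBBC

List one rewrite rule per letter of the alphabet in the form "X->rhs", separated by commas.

  step 2 ⇒ step 3: CABBDCB ⇒ B·BD·C·C·AB·B·C
    A ↦ BD
    B ↦ C
    C ↦ B
    D ↦ AB

A->BD, B->C, C->B, D->AB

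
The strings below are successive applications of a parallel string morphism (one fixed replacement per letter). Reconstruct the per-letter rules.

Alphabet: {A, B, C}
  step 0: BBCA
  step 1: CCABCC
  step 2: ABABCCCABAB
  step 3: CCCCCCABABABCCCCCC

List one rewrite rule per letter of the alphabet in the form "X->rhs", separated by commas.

A->CC, B->C, C->AB

  step 2 ⇒ step 3: ABABCCCABAB ⇒ CC·C·CC·C·AB·AB·AB·CC·C·CC·C
    A ↦ CC
    B ↦ C
    C ↦ AB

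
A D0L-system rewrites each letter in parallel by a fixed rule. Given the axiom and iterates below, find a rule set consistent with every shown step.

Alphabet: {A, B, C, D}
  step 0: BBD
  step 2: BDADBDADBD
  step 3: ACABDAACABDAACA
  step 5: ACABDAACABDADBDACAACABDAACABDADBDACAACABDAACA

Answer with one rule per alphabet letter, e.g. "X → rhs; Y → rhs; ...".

A->BD, B->AC, C->AD, D->A

  step 2 ⇒ step 3: BDADBDADBD ⇒ AC·A·BD·A·AC·A·BD·A·AC·A
    A ↦ BD
    B ↦ AC
    D ↦ A
    C ↦ AD  (constrained at step 3)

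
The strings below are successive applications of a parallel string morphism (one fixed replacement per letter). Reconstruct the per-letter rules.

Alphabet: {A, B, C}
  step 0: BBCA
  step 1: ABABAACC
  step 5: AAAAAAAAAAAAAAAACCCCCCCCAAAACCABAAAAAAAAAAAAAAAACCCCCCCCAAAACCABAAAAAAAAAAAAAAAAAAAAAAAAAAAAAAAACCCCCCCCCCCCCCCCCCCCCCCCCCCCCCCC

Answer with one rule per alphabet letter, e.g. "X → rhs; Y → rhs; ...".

  step 0 ⇒ step 1: BBCA ⇒ AB·AB·AA·CC
    A ↦ CC
    B ↦ AB
    C ↦ AA

A->CC, B->AB, C->AA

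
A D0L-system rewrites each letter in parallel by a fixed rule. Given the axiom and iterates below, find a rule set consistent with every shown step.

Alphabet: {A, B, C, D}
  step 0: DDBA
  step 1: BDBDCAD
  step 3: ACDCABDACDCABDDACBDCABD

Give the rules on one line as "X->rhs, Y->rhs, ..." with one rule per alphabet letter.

  step 0 ⇒ step 1: DDBA ⇒ BD·BD·CA·D
    A ↦ D
    B ↦ CA
    D ↦ BD
    C ↦ AC  (constrained at step 1)

A->D, B->CA, C->AC, D->BD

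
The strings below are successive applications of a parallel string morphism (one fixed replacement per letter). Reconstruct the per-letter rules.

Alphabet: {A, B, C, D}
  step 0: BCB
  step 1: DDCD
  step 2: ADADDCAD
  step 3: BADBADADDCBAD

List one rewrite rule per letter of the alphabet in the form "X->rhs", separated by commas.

  step 2 ⇒ step 3: ADADDCAD ⇒ B·AD·B·AD·AD·DC·B·AD
    A ↦ B
    C ↦ DC
    D ↦ AD
  step 0 ⇒ step 1: BCB ⇒ D·DC·D
    B ↦ D

A->B, B->D, C->DC, D->AD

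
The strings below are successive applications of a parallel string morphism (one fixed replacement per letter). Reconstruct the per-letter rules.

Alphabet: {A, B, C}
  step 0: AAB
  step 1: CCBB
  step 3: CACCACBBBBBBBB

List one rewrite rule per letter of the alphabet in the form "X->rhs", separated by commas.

  step 0 ⇒ step 1: AAB ⇒ C·C·BB
    A ↦ C
    B ↦ BB
    C ↦ CA  (constrained at step 1)

A->C, B->BB, C->CA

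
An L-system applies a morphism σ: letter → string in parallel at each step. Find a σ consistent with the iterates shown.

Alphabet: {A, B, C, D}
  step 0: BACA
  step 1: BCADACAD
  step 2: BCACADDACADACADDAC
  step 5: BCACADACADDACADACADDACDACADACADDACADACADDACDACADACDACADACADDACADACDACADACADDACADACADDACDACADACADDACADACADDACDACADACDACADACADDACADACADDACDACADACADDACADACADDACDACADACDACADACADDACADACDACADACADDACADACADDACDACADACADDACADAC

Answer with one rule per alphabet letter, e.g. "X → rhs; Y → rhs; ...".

  step 1 ⇒ step 2: BCADACAD ⇒ BC·AC·AD·DAC·AD·AC·AD·DAC
    A ↦ AD
    B ↦ BC
    C ↦ AC
    D ↦ DAC

A->AD, B->BC, C->AC, D->DAC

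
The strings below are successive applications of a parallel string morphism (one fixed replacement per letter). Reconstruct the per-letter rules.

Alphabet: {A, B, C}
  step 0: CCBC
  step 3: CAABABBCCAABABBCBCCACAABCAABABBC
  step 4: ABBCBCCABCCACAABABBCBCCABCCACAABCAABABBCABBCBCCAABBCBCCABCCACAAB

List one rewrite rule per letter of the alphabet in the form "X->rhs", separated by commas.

A->BC, B->CA, C->AB

  step 3 ⇒ step 4: CAABABBCCAABABBCBCCACAABCAABABBC ⇒ AB·BC·BC·CA·BC·CA·CA·AB·AB·BC·BC·CA·BC·CA·CA·AB·CA·AB·AB·BC·AB·BC·BC·CA·AB·BC·BC·CA·BC·CA·CA·AB
    A ↦ BC
    B ↦ CA
    C ↦ AB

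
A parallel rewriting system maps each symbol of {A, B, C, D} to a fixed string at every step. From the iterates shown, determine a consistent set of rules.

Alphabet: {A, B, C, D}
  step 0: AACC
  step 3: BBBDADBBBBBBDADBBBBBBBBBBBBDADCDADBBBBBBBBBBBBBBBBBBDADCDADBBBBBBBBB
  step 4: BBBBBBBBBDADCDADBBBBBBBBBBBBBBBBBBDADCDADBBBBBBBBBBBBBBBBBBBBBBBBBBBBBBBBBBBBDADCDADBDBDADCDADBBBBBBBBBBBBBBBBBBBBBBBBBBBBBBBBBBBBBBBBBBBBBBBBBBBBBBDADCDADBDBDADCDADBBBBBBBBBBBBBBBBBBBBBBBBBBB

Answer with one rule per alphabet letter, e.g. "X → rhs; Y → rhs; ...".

A->C, B->BBB, C->BDB, D->DAD

  step 3 ⇒ step 4: BBBDADBBBBBBDADBBBBBBBBBBBBDADCDADBBBBBBBBBBBBBBBBBBDADCDADBBBBBBBBB ⇒ BBB·BBB·BBB·DAD·C·DAD·BBB·BBB·BBB·BBB·BBB·BBB·DAD·C·DAD·BBB·BBB·BBB·BBB·BBB·BBB·BBB·BBB·BBB·BBB·BBB·BBB·DAD·C·DAD·BDB·DAD·C·DAD·BBB·BBB·BBB·BBB·BBB·BBB·BBB·BBB·BBB·BBB·BBB·BBB·BBB·BBB·BBB·BBB·BBB·BBB·DAD·C·DAD·BDB·DAD·C·DAD·BBB·BBB·BBB·BBB·BBB·BBB·BBB·BBB·BBB
    A ↦ C
    B ↦ BBB
    C ↦ BDB
    D ↦ DAD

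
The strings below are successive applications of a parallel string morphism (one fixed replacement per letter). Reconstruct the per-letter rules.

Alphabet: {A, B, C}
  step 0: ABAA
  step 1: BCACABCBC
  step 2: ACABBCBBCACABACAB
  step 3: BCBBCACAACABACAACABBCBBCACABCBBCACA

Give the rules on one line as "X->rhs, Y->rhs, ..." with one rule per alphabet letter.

A->BC, B->ACA, C->B

  step 2 ⇒ step 3: ACABBCBBCACABACAB ⇒ BC·B·BC·ACA·ACA·B·ACA·ACA·B·BC·B·BC·ACA·BC·B·BC·ACA
    A ↦ BC
    B ↦ ACA
    C ↦ B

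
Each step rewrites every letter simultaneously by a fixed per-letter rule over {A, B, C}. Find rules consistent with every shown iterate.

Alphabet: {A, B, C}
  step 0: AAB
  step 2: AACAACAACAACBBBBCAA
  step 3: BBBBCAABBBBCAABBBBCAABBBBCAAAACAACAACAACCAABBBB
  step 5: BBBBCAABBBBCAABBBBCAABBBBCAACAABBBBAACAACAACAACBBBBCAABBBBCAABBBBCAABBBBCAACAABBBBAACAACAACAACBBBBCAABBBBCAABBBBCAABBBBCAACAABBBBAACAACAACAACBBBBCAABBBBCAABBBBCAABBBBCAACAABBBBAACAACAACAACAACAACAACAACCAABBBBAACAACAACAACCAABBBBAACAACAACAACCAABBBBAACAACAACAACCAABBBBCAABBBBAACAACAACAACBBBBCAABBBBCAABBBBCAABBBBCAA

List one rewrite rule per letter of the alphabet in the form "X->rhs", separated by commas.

  step 2 ⇒ step 3: AACAACAACAACBBBBCAA ⇒ BB·BB·CAA·BB·BB·CAA·BB·BB·CAA·BB·BB·CAA·AAC·AAC·AAC·AAC·CAA·BB·BB
    A ↦ BB
    B ↦ AAC
    C ↦ CAA

A->BB, B->AAC, C->CAA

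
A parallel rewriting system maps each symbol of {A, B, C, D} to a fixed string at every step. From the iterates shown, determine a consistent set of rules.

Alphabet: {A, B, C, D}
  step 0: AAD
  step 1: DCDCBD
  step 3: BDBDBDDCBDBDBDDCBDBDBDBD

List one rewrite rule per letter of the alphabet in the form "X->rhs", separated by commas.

  step 0 ⇒ step 1: AAD ⇒ DC·DC·BD
    A ↦ DC
    D ↦ BD
    B ↦ BD  (constrained at step 1)
    C ↦ BA  (constrained at step 1)

A->DC, B->BD, C->BA, D->BD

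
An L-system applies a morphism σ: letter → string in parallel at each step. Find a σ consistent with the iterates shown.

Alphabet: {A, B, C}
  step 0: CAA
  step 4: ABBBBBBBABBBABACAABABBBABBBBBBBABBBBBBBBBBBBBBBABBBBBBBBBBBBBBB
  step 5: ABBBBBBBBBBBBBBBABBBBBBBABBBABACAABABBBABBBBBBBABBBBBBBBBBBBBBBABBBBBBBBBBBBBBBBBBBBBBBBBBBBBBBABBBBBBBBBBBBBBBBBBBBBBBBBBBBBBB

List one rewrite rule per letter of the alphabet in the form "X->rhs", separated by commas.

A->AB, B->BB, C->ACA

  step 4 ⇒ step 5: ABBBBBBBABBBABACAABABBBABBBBBBBABBBBBBBBBBBBBBBABBBBBBBBBBBBBBB ⇒ AB·BB·BB·BB·BB·BB·BB·BB·AB·BB·BB·BB·AB·BB·AB·ACA·AB·AB·BB·AB·BB·BB·BB·AB·BB·BB·BB·BB·BB·BB·BB·AB·BB·BB·BB·BB·BB·BB·BB·BB·BB·BB·BB·BB·BB·BB·BB·AB·BB·BB·BB·BB·BB·BB·BB·BB·BB·BB·BB·BB·BB·BB·BB
    A ↦ AB
    B ↦ BB
    C ↦ ACA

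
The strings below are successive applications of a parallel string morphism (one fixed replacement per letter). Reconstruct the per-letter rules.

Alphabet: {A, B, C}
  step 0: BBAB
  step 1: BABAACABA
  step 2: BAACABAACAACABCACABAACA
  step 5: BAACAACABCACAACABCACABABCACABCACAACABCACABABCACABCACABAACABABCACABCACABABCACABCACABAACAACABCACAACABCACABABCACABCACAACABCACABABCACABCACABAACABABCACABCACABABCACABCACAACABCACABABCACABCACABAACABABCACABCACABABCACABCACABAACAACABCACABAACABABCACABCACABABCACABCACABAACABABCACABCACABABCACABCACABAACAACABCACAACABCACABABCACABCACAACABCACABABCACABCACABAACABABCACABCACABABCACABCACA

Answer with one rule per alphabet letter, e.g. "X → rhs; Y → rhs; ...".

A->ACA, B->BA, C->BC

  step 1 ⇒ step 2: BABAACABA ⇒ BA·ACA·BA·ACA·ACA·BC·ACA·BA·ACA
    A ↦ ACA
    B ↦ BA
    C ↦ BC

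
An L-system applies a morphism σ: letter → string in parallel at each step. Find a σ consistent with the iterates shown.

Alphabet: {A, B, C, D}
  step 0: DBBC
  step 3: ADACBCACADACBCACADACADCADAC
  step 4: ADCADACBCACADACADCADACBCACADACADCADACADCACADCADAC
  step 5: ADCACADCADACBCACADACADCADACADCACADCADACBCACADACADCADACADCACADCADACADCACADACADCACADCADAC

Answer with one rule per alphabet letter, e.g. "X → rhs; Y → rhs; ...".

  step 4 ⇒ step 5: ADCADACBCACADACADCADACBCACADACADCADACADCACADCADAC ⇒ AD·C·AC·AD·C·AD·AC·BC·AC·AD·AC·AD·C·AD·AC·AD·C·AC·AD·C·AD·AC·BC·AC·AD·AC·AD·C·AD·AC·AD·C·AC·AD·C·AD·AC·AD·C·AC·AD·AC·AD·C·AC·AD·C·AD·AC
    A ↦ AD
    B ↦ BC
    C ↦ AC
    D ↦ C

A->AD, B->BC, C->AC, D->C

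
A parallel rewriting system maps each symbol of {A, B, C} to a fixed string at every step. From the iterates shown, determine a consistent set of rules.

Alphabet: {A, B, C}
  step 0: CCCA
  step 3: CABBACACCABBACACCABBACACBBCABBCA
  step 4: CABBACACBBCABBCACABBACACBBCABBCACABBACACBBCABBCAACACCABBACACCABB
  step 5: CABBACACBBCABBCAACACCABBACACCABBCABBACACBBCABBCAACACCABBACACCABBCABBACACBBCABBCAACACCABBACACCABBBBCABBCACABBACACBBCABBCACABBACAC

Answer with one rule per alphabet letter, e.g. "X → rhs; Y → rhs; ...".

A->BB, B->AC, C->CA

  step 4 ⇒ step 5: CABBACACBBCABBCACABBACACBBCABBCACABBACACBBCABBCAACACCABBACACCABB ⇒ CA·BB·AC·AC·BB·CA·BB·CA·AC·AC·CA·BB·AC·AC·CA·BB·CA·BB·AC·AC·BB·CA·BB·CA·AC·AC·CA·BB·AC·AC·CA·BB·CA·BB·AC·AC·BB·CA·BB·CA·AC·AC·CA·BB·AC·AC·CA·BB·BB·CA·BB·CA·CA·BB·AC·AC·BB·CA·BB·CA·CA·BB·AC·AC
    A ↦ BB
    B ↦ AC
    C ↦ CA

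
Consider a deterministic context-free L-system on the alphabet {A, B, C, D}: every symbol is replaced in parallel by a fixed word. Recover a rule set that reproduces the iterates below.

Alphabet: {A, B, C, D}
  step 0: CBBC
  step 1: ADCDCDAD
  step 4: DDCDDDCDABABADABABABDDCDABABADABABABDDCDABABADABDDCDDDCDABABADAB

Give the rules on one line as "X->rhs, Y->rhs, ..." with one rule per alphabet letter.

A->DD, B->CD, C->AD, D->AB

  step 0 ⇒ step 1: CBBC ⇒ AD·CD·CD·AD
    B ↦ CD
    C ↦ AD
    A ↦ DD  (constrained at step 1)
    D ↦ AB  (constrained at step 1)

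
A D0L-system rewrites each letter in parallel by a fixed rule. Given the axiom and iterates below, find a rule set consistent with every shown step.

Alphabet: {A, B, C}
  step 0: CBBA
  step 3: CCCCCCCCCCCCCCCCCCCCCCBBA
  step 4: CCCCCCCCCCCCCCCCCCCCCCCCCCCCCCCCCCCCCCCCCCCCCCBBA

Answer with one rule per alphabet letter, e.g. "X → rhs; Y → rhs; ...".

A->BBA, B->C, C->CC

  step 3 ⇒ step 4: CCCCCCCCCCCCCCCCCCCCCCBBA ⇒ CC·CC·CC·CC·CC·CC·CC·CC·CC·CC·CC·CC·CC·CC·CC·CC·CC·CC·CC·CC·CC·CC·C·C·BBA
    A ↦ BBA
    B ↦ C
    C ↦ CC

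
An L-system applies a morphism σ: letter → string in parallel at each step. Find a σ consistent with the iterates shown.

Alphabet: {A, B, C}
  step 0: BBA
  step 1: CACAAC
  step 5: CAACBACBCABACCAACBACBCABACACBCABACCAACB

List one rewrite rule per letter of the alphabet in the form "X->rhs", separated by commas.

  step 0 ⇒ step 1: BBA ⇒ CA·CA·AC
    A ↦ AC
    B ↦ CA
    C ↦ B  (constrained at step 1)

A->AC, B->CA, C->B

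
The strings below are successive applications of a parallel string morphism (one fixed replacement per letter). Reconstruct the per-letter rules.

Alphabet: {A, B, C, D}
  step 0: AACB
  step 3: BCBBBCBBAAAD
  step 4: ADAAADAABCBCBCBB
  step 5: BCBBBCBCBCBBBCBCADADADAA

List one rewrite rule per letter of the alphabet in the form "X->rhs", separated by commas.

A->BC, B->A, C->D, D->BB

  step 4 ⇒ step 5: ADAAADAABCBCBCBB ⇒ BC·BB·BC·BC·BC·BB·BC·BC·A·D·A·D·A·D·A·A
    A ↦ BC
    B ↦ A
    C ↦ D
    D ↦ BB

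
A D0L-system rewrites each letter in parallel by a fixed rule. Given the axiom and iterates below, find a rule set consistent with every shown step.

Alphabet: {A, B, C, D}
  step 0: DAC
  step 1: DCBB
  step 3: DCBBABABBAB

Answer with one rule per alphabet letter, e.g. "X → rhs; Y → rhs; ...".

A->B, B->BA, C->B, D->DC

  step 0 ⇒ step 1: DAC ⇒ DC·B·B
    A ↦ B
    C ↦ B
    D ↦ DC
    B ↦ BA  (constrained at step 1)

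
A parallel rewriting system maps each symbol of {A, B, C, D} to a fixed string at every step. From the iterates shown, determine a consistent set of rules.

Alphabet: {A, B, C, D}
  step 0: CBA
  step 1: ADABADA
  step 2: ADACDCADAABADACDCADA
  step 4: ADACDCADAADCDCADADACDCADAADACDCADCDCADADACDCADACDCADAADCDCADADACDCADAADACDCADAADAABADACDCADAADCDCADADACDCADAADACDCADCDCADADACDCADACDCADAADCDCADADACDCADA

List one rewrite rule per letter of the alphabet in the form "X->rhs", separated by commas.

  step 1 ⇒ step 2: ADABADA ⇒ ADA·CDC·ADA·AB·ADA·CDC·ADA
    A ↦ ADA
    B ↦ AB
    D ↦ CDC
  step 0 ⇒ step 1: CBA ⇒ AD·AB·ADA
    C ↦ AD

A->ADA, B->AB, C->AD, D->CDC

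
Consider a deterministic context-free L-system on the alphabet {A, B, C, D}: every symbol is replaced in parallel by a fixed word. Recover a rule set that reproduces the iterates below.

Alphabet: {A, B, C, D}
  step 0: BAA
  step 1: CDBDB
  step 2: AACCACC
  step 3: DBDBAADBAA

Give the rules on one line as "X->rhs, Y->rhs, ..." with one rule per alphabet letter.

  step 2 ⇒ step 3: AACCACC ⇒ DB·DB·A·A·DB·A·A
    A ↦ DB
    C ↦ A
  step 0 ⇒ step 1: BAA ⇒ C·DB·DB
    B ↦ C
  step 1 ⇒ step 2: CDBDB ⇒ A·AC·C·AC·C
    D ↦ AC

A->DB, B->C, C->A, D->AC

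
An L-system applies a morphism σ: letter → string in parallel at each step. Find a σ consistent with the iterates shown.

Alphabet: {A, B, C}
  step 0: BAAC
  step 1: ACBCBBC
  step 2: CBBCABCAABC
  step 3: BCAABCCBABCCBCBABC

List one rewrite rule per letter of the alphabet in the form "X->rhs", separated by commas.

  step 2 ⇒ step 3: CBBCABCAABC ⇒ BC·A·A·BC·CB·A·BC·CB·CB·A·BC
    A ↦ CB
    B ↦ A
    C ↦ BC

A->CB, B->A, C->BC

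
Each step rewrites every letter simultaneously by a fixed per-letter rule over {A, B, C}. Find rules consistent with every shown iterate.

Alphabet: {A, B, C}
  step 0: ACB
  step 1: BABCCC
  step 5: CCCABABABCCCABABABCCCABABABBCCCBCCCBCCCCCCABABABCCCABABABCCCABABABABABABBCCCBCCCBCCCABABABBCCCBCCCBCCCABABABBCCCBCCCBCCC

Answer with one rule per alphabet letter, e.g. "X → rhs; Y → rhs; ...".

  step 0 ⇒ step 1: ACB ⇒ B·AB·CCC
    A ↦ B
    B ↦ CCC
    C ↦ AB

A->B, B->CCC, C->AB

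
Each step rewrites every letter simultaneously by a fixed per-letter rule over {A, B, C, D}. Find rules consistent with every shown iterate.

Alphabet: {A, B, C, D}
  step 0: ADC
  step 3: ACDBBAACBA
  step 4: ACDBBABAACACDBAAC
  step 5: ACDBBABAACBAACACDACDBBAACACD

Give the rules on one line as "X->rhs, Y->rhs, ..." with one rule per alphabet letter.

A->AC, B->BA, C->D, D->B

  step 4 ⇒ step 5: ACDBBABAACACDBAAC ⇒ AC·D·B·BA·BA·AC·BA·AC·AC·D·AC·D·B·BA·AC·AC·D
    A ↦ AC
    B ↦ BA
    C ↦ D
    D ↦ B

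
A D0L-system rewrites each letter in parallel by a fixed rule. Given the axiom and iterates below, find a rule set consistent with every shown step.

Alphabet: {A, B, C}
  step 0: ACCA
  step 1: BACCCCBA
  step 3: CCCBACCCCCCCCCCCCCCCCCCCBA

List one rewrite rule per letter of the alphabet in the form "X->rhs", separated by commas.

  step 0 ⇒ step 1: ACCA ⇒ BA·CC·CC·BA
    A ↦ BA
    C ↦ CC
    B ↦ C  (constrained at step 1)

A->BA, B->C, C->CC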